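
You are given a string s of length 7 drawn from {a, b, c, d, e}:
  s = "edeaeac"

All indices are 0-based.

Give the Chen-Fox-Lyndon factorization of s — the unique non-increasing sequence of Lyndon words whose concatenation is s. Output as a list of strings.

emit factor 1: 'e' (i=0, period=1)
emit factor 2: 'de' (i=1, period=2)
emit factor 3: 'ae' (i=3, period=2)
emit factor 4: 'ac' (i=5, period=2)

["e", "de", "ae", "ac"]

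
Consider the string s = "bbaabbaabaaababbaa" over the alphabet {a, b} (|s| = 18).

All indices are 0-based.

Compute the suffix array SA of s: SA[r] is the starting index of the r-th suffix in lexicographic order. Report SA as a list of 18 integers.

[17, 16, 9, 6, 10, 2, 7, 11, 13, 3, 15, 8, 5, 1, 12, 14, 4, 0]

rank | idx | suffix
   0 |  17 | a
   1 |  16 | aa
   2 |   9 | aaababbaa
   3 |   6 | aabaaababbaa
   4 |  10 | aababbaa
   5 |   2 | aabbaabaaababbaa
   6 |   7 | abaaababbaa
   7 |  11 | ababbaa
   8 |  13 | abbaa
   9 |   3 | abbaabaaababbaa
  10 |  15 | baa
  11 |   8 | baaababbaa
  12 |   5 | baabaaababbaa
  13 |   1 | baabbaabaaababbaa
  14 |  12 | babbaa
  15 |  14 | bbaa
  16 |   4 | bbaabaaababbaa
  17 |   0 | bbaabbaabaaababbaa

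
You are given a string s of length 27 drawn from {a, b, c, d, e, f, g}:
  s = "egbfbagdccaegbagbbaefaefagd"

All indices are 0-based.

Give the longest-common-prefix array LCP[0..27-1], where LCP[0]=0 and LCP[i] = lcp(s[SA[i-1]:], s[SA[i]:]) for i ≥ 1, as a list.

[0, 4, 2, 1, 2, 3, 0, 2, 3, 1, 1, 0, 1, 0, 1, 0, 3, 1, 3, 0, 2, 1, 0, 2, 2, 1, 2]

rank | idx | suffix
   0 |  18 | aefaefagd
   1 |  21 | aefagd
   2 |  10 | aegbagbbaefaefagd
   3 |  14 | agbbaefaefagd
   4 |  24 | agd
   5 |   5 | agdccaegbagbbaefaefagd
   6 |  17 | baefaefagd
   7 |  13 | bagbbaefaefagd
   8 |   4 | bagdccaegbagbbaefaefagd
   9 |  16 | bbaefaefagd
  10 |   2 | bfbagdccaegbagbbaefaefagd
  11 |   9 | caegbagbbaefaefagd
  12 |   8 | ccaegbagbbaefaefagd
  13 |  26 | d
  14 |   7 | dccaegbagbbaefaefagd
  15 |  19 | efaefagd
  16 |  22 | efagd
  17 |  11 | egbagbbaefaefagd
  18 |   0 | egbfbagdccaegbagbbaefaefagd
  19 |  20 | faefagd
  20 |  23 | fagd
  21 |   3 | fbagdccaegbagbbaefaefagd
  22 |  12 | gbagbbaefaefagd
  23 |  15 | gbbaefaefagd
  24 |   1 | gbfbagdccaegbagbbaefaefagd
  25 |  25 | gd
  26 |   6 | gdccaegbagbbaefaefagd

SA = [18, 21, 10, 14, 24, 5, 17, 13, 4, 16, 2, 9, 8, 26, 7, 19, 22, 11, 0, 20, 23, 3, 12, 15, 1, 25, 6]
i: (SA[i-1],SA[i]) lcp shared
  1: (18,21) 4 'aefa'
  2: (21,10) 2 'ae'
  3: (10,14) 1 'a'
  4: (14,24) 2 'ag'
  5: (24,5) 3 'agd'
  6: (5,17) 0 ''
  7: (17,13) 2 'ba'
  8: (13,4) 3 'bag'
  9: (4,16) 1 'b'
  10: (16,2) 1 'b'
  11: (2,9) 0 ''
  12: (9,8) 1 'c'
  13: (8,26) 0 ''
  14: (26,7) 1 'd'
  15: (7,19) 0 ''
  16: (19,22) 3 'efa'
  17: (22,11) 1 'e'
  18: (11,0) 3 'egb'
  19: (0,20) 0 ''
  20: (20,23) 2 'fa'
  21: (23,3) 1 'f'
  22: (3,12) 0 ''
  23: (12,15) 2 'gb'
  24: (15,1) 2 'gb'
  25: (1,25) 1 'g'
  26: (25,6) 2 'gd'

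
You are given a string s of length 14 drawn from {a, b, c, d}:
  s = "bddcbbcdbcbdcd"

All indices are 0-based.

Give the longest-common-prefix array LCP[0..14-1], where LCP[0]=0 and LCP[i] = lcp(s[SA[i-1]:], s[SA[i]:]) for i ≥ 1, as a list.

rank | idx | suffix
   0 |   4 | bbcdbcbdcd
   1 |   8 | bcbdcd
   2 |   5 | bcdbcbdcd
   3 |  10 | bdcd
   4 |   0 | bddcbbcdbcbdcd
   5 |   3 | cbbcdbcbdcd
   6 |   9 | cbdcd
   7 |  12 | cd
   8 |   6 | cdbcbdcd
   9 |  13 | d
  10 |   7 | dbcbdcd
  11 |   2 | dcbbcdbcbdcd
  12 |  11 | dcd
  13 |   1 | ddcbbcdbcbdcd

SA = [4, 8, 5, 10, 0, 3, 9, 12, 6, 13, 7, 2, 11, 1]
i: (SA[i-1],SA[i]) lcp shared
  1: (4,8) 1 'b'
  2: (8,5) 2 'bc'
  3: (5,10) 1 'b'
  4: (10,0) 2 'bd'
  5: (0,3) 0 ''
  6: (3,9) 2 'cb'
  7: (9,12) 1 'c'
  8: (12,6) 2 'cd'
  9: (6,13) 0 ''
  10: (13,7) 1 'd'
  11: (7,2) 1 'd'
  12: (2,11) 2 'dc'
  13: (11,1) 1 'd'

[0, 1, 2, 1, 2, 0, 2, 1, 2, 0, 1, 1, 2, 1]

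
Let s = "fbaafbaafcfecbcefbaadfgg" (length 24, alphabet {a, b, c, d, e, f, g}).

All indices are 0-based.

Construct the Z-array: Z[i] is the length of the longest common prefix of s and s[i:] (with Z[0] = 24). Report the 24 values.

Z[0]=24
i=1: outside box; Z[1]=0
i=2: outside box; Z[2]=0
i=3: outside box; Z[3]=0
i=4: outside box; Z[4]=5 scan→box=[4,9)
i=5: min(r-i=4, Z[1]=0)=0; Z[5]=0
i=6: min(r-i=3, Z[2]=0)=0; Z[6]=0
i=7: min(r-i=2, Z[3]=0)=0; Z[7]=0
i=8: min(r-i=1, Z[4]=5)=1; Z[8]=1
i=9: outside box; Z[9]=0
i=10: outside box; Z[10]=1 scan→box=[10,11)
i=11: outside box; Z[11]=0
i=12: outside box; Z[12]=0
i=13: outside box; Z[13]=0
i=14: outside box; Z[14]=0
i=15: outside box; Z[15]=0
i=16: outside box; Z[16]=4 scan→box=[16,20)
i=17: min(r-i=3, Z[1]=0)=0; Z[17]=0
i=18: min(r-i=2, Z[2]=0)=0; Z[18]=0
i=19: min(r-i=1, Z[3]=0)=0; Z[19]=0
i=20: outside box; Z[20]=0
i=21: outside box; Z[21]=1 scan→box=[21,22)
i=22: outside box; Z[22]=0
i=23: outside box; Z[23]=0

[24, 0, 0, 0, 5, 0, 0, 0, 1, 0, 1, 0, 0, 0, 0, 0, 4, 0, 0, 0, 0, 1, 0, 0]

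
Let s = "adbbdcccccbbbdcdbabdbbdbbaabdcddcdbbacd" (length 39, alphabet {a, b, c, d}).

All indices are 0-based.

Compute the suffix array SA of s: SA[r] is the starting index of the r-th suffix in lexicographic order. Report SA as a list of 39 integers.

sorted suffixes:
  #0 SA[0]=25  'aabdcddcdbbacd'
  #1 SA[1]=17  'abdbbdbbaabdcddcdbbacd'
  #2 SA[2]=26  'abdcddcdbbacd'
  #3 SA[3]=36  'acd'
  #4 SA[4]=0  'adbbdcccccbbbdcdbabdbbdbbaabdcddcdbbacd'
  #5 SA[5]=24  'baabdcddcdbbacd'
  #6 SA[6]=16  'babdbbdbbaabdcddcdbbacd'
  #7 SA[7]=35  'bacd'
  #8 SA[8]=23  'bbaabdcddcdbbacd'
  #9 SA[9]=34  'bbacd'
  #10 SA[10]=10  'bbbdcdbabdbbdbbaabdcddcdbbacd'
  #11 SA[11]=20  'bbdbbaabdcddcdbbacd'
  #12 SA[12]=2  'bbdcccccbbbdcdbabdbbdbbaabdcddcdbbacd'
  #13 SA[13]=11  'bbdcdbabdbbdbbaabdcddcdbbacd'
  #14 SA[14]=21  'bdbbaabdcddcdbbacd'
  #15 SA[15]=18  'bdbbdbbaabdcddcdbbacd'
  #16 SA[16]=3  'bdcccccbbbdcdbabdbbdbbaabdcddcdbbacd'
  #17 SA[17]=12  'bdcdbabdbbdbbaabdcddcdbbacd'
  #18 SA[18]=27  'bdcddcdbbacd'
  #19 SA[19]=9  'cbbbdcdbabdbbdbbaabdcddcdbbacd'
  #20 SA[20]=8  'ccbbbdcdbabdbbdbbaabdcddcdbbacd'
  #21 SA[21]=7  'cccbbbdcdbabdbbdbbaabdcddcdbbacd'
  #22 SA[22]=6  'ccccbbbdcdbabdbbdbbaabdcddcdbbacd'
  #23 SA[23]=5  'cccccbbbdcdbabdbbdbbaabdcddcdbbacd'
  #24 SA[24]=37  'cd'
  #25 SA[25]=14  'cdbabdbbdbbaabdcddcdbbacd'
  #26 SA[26]=32  'cdbbacd'
  #27 SA[27]=29  'cddcdbbacd'
  #28 SA[28]=38  'd'
  #29 SA[29]=15  'dbabdbbdbbaabdcddcdbbacd'
  #30 SA[30]=22  'dbbaabdcddcdbbacd'
  #31 SA[31]=33  'dbbacd'
  #32 SA[32]=19  'dbbdbbaabdcddcdbbacd'
  #33 SA[33]=1  'dbbdcccccbbbdcdbabdbbdbbaabdcddcdbbacd'
  #34 SA[34]=4  'dcccccbbbdcdbabdbbdbbaabdcddcdbbacd'
  #35 SA[35]=13  'dcdbabdbbdbbaabdcddcdbbacd'
  #36 SA[36]=31  'dcdbbacd'
  #37 SA[37]=28  'dcddcdbbacd'
  #38 SA[38]=30  'ddcdbbacd'

[25, 17, 26, 36, 0, 24, 16, 35, 23, 34, 10, 20, 2, 11, 21, 18, 3, 12, 27, 9, 8, 7, 6, 5, 37, 14, 32, 29, 38, 15, 22, 33, 19, 1, 4, 13, 31, 28, 30]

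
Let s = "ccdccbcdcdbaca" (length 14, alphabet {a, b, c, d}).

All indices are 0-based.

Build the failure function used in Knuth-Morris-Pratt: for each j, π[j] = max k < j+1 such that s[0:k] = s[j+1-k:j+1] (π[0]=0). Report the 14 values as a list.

π[0] = 0
j=1 s[j]='c': π[1]=1 (border 'c')
j=2 s[j]='d': k: 1→0; π[2]=0 (border '')
j=3 s[j]='c': π[3]=1 (border 'c')
j=4 s[j]='c': π[4]=2 (border 'cc')
j=5 s[j]='b': k: 2→1→0; π[5]=0 (border '')
j=6 s[j]='c': π[6]=1 (border 'c')
j=7 s[j]='d': k: 1→0; π[7]=0 (border '')
j=8 s[j]='c': π[8]=1 (border 'c')
j=9 s[j]='d': k: 1→0; π[9]=0 (border '')
j=10 s[j]='b': π[10]=0 (border '')
j=11 s[j]='a': π[11]=0 (border '')
j=12 s[j]='c': π[12]=1 (border 'c')
j=13 s[j]='a': k: 1→0; π[13]=0 (border '')

[0, 1, 0, 1, 2, 0, 1, 0, 1, 0, 0, 0, 1, 0]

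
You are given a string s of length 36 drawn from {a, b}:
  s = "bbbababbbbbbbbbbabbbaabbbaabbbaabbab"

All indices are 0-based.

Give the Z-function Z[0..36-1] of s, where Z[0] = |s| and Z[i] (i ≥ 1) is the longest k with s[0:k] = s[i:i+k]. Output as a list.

[36, 2, 1, 0, 1, 0, 3, 3, 3, 3, 3, 3, 3, 5, 2, 1, 0, 4, 2, 1, 0, 0, 4, 2, 1, 0, 0, 4, 2, 1, 0, 0, 2, 1, 0, 1]

Z[0]=36
i=1: fresh scan; Z[1]=2 scan→box=[1,3)
i=2: min(r-i=1, Z[1]=2)=1; Z[2]=1
i=3: fresh scan; Z[3]=0
i=4: fresh scan; Z[4]=1 scan→box=[4,5)
i=5: fresh scan; Z[5]=0
i=6: fresh scan; Z[6]=3 scan→box=[6,9)
i=7: min(r-i=2, Z[1]=2)=2; Z[7]=3 scan→box=[7,10)
i=8: min(r-i=2, Z[1]=2)=2; Z[8]=3 scan→box=[8,11)
i=9: min(r-i=2, Z[1]=2)=2; Z[9]=3 scan→box=[9,12)
i=10: min(r-i=2, Z[1]=2)=2; Z[10]=3 scan→box=[10,13)
i=11: min(r-i=2, Z[1]=2)=2; Z[11]=3 scan→box=[11,14)
i=12: min(r-i=2, Z[1]=2)=2; Z[12]=3 scan→box=[12,15)
i=13: min(r-i=2, Z[1]=2)=2; Z[13]=5 scan→box=[13,18)
i=14: min(r-i=4, Z[1]=2)=2; Z[14]=2
i=15: min(r-i=3, Z[2]=1)=1; Z[15]=1
i=16: min(r-i=2, Z[3]=0)=0; Z[16]=0
i=17: min(r-i=1, Z[4]=1)=1; Z[17]=4 scan→box=[17,21)
i=18: min(r-i=3, Z[1]=2)=2; Z[18]=2
i=19: min(r-i=2, Z[2]=1)=1; Z[19]=1
i=20: min(r-i=1, Z[3]=0)=0; Z[20]=0
i=21: fresh scan; Z[21]=0
i=22: fresh scan; Z[22]=4 scan→box=[22,26)
i=23: min(r-i=3, Z[1]=2)=2; Z[23]=2
i=24: min(r-i=2, Z[2]=1)=1; Z[24]=1
i=25: min(r-i=1, Z[3]=0)=0; Z[25]=0
i=26: fresh scan; Z[26]=0
i=27: fresh scan; Z[27]=4 scan→box=[27,31)
i=28: min(r-i=3, Z[1]=2)=2; Z[28]=2
i=29: min(r-i=2, Z[2]=1)=1; Z[29]=1
i=30: min(r-i=1, Z[3]=0)=0; Z[30]=0
i=31: fresh scan; Z[31]=0
i=32: fresh scan; Z[32]=2 scan→box=[32,34)
i=33: min(r-i=1, Z[1]=2)=1; Z[33]=1
i=34: fresh scan; Z[34]=0
i=35: fresh scan; Z[35]=1 scan→box=[35,36)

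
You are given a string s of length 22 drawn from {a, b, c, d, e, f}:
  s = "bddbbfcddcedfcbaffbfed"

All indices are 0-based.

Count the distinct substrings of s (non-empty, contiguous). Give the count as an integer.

sorted suffixes:
  #0 SA[0]=15  'affbfed'
  #1 SA[1]=14  'baffbfed'
  #2 SA[2]=3  'bbfcddcedfcbaffbfed'
  #3 SA[3]=0  'bddbbfcddcedfcbaffbfed'
  #4 SA[4]=4  'bfcddcedfcbaffbfed'
  #5 SA[5]=18  'bfed'
  #6 SA[6]=13  'cbaffbfed'
  #7 SA[7]=6  'cddcedfcbaffbfed'
  #8 SA[8]=9  'cedfcbaffbfed'
  #9 SA[9]=21  'd'
  #10 SA[10]=2  'dbbfcddcedfcbaffbfed'
  #11 SA[11]=8  'dcedfcbaffbfed'
  #12 SA[12]=1  'ddbbfcddcedfcbaffbfed'
  #13 SA[13]=7  'ddcedfcbaffbfed'
  #14 SA[14]=11  'dfcbaffbfed'
  #15 SA[15]=20  'ed'
  #16 SA[16]=10  'edfcbaffbfed'
  #17 SA[17]=17  'fbfed'
  #18 SA[18]=12  'fcbaffbfed'
  #19 SA[19]=5  'fcddcedfcbaffbfed'
  #20 SA[20]=19  'fed'
  #21 SA[21]=16  'ffbfed'

SA = [15, 14, 3, 0, 4, 18, 13, 6, 9, 21, 2, 8, 1, 7, 11, 20, 10, 17, 12, 5, 19, 16]
i: (SA[i-1],SA[i]) lcp shared
  1: (15,14) 0 ''
  2: (14,3) 1 'b'
  3: (3,0) 1 'b'
  4: (0,4) 1 'b'
  5: (4,18) 2 'bf'
  6: (18,13) 0 ''
  7: (13,6) 1 'c'
  8: (6,9) 1 'c'
  9: (9,21) 0 ''
  10: (21,2) 1 'd'
  11: (2,8) 1 'd'
  12: (8,1) 1 'd'
  13: (1,7) 2 'dd'
  14: (7,11) 1 'd'
  15: (11,20) 0 ''
  16: (20,10) 2 'ed'
  17: (10,17) 0 ''
  18: (17,12) 1 'f'
  19: (12,5) 2 'fc'
  20: (5,19) 1 'f'
  21: (19,16) 1 'f'

n(n+1)/2 = 22·23/2 = 253
Σ LCP = 0 + 0 + 1 + 1 + 1 + 2 + 0 + 1 + 1 + 0 + 1 + 1 + 1 + 2 + 1 + 0 + 2 + 0 + 1 + 2 + 1 + 1 = 20
distinct = 253 − 20 = 233

233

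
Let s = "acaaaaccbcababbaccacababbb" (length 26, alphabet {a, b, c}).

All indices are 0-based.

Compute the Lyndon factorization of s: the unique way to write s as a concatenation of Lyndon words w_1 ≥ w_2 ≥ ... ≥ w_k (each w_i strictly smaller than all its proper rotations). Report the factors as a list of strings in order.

emit factor 1: 'ac' (i=0, period=2)
emit factor 2: 'aaaaccbcababbaccacababbb' (i=2, period=24)

["ac", "aaaaccbcababbaccacababbb"]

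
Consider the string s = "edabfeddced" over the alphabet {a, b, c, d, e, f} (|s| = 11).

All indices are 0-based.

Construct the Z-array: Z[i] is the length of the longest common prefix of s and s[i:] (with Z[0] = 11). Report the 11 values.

[11, 0, 0, 0, 0, 2, 0, 0, 0, 2, 0]

Z[0]=11
i=1: i≥r, start 0; Z[1]=0
i=2: i≥r, start 0; Z[2]=0
i=3: i≥r, start 0; Z[3]=0
i=4: i≥r, start 0; Z[4]=0
i=5: i≥r, start 0; Z[5]=2 extend→box=[5,7)
i=6: min(r-i=1, Z[1]=0)=0; Z[6]=0
i=7: i≥r, start 0; Z[7]=0
i=8: i≥r, start 0; Z[8]=0
i=9: i≥r, start 0; Z[9]=2 extend→box=[9,11)
i=10: min(r-i=1, Z[1]=0)=0; Z[10]=0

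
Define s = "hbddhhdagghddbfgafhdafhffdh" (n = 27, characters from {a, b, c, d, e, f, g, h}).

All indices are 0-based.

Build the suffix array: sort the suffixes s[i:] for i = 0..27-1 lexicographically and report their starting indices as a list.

[16, 20, 7, 1, 13, 19, 6, 12, 11, 2, 25, 3, 24, 23, 14, 17, 21, 15, 8, 9, 26, 0, 18, 5, 10, 22, 4]

rank | idx | suffix
   0 |  16 | afhdafhffdh
   1 |  20 | afhffdh
   2 |   7 | agghddbfgafhdafhffdh
   3 |   1 | bddhhdagghddbfgafhdafhffdh
   4 |  13 | bfgafhdafhffdh
   5 |  19 | dafhffdh
   6 |   6 | dagghddbfgafhdafhffdh
   7 |  12 | dbfgafhdafhffdh
   8 |  11 | ddbfgafhdafhffdh
   9 |   2 | ddhhdagghddbfgafhdafhffdh
  10 |  25 | dh
  11 |   3 | dhhdagghddbfgafhdafhffdh
  12 |  24 | fdh
  13 |  23 | ffdh
  14 |  14 | fgafhdafhffdh
  15 |  17 | fhdafhffdh
  16 |  21 | fhffdh
  17 |  15 | gafhdafhffdh
  18 |   8 | gghddbfgafhdafhffdh
  19 |   9 | ghddbfgafhdafhffdh
  20 |  26 | h
  21 |   0 | hbddhhdagghddbfgafhdafhffdh
  22 |  18 | hdafhffdh
  23 |   5 | hdagghddbfgafhdafhffdh
  24 |  10 | hddbfgafhdafhffdh
  25 |  22 | hffdh
  26 |   4 | hhdagghddbfgafhdafhffdh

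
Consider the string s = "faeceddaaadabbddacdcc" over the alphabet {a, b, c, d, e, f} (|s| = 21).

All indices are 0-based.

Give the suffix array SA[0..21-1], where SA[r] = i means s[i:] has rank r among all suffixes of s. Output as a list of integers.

[7, 8, 11, 16, 9, 1, 12, 13, 20, 19, 17, 3, 6, 10, 15, 18, 5, 14, 2, 4, 0]

sorted suffixes:
  #0 SA[0]=7  'aaadabbddacdcc'
  #1 SA[1]=8  'aadabbddacdcc'
  #2 SA[2]=11  'abbddacdcc'
  #3 SA[3]=16  'acdcc'
  #4 SA[4]=9  'adabbddacdcc'
  #5 SA[5]=1  'aeceddaaadabbddacdcc'
  #6 SA[6]=12  'bbddacdcc'
  #7 SA[7]=13  'bddacdcc'
  #8 SA[8]=20  'c'
  #9 SA[9]=19  'cc'
  #10 SA[10]=17  'cdcc'
  #11 SA[11]=3  'ceddaaadabbddacdcc'
  #12 SA[12]=6  'daaadabbddacdcc'
  #13 SA[13]=10  'dabbddacdcc'
  #14 SA[14]=15  'dacdcc'
  #15 SA[15]=18  'dcc'
  #16 SA[16]=5  'ddaaadabbddacdcc'
  #17 SA[17]=14  'ddacdcc'
  #18 SA[18]=2  'eceddaaadabbddacdcc'
  #19 SA[19]=4  'eddaaadabbddacdcc'
  #20 SA[20]=0  'faeceddaaadabbddacdcc'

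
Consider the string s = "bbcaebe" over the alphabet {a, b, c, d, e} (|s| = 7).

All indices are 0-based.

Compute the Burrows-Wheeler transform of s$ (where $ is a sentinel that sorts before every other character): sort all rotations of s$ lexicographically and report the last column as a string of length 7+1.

rank  rotation  last
    0  $bbcaebe  e
    1  aebe$bbc  c
    2  bbcaebe$  $
    3  bcaebe$b  b
    4  be$bbcae  e
    5  caebe$bb  b
    6  e$bbcaeb  b
    7  ebe$bbca  a

ec$bebba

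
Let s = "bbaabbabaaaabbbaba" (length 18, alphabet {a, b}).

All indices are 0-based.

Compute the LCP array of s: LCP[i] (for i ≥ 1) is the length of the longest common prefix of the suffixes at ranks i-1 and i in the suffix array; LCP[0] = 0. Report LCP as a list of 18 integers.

[0, 1, 3, 2, 4, 1, 3, 2, 3, 0, 2, 3, 2, 4, 1, 3, 5, 2]

rank→(start, suffix):
  0 → (17, 'a')
  1 → (8, 'aaaabbbaba')
  2 → (9, 'aaabbbaba')
  3 → (2, 'aabbabaaaabbbaba')
  4 → (10, 'aabbbaba')
  5 → (15, 'aba')
  6 → (6, 'abaaaabbbaba')
  7 → (3, 'abbabaaaabbbaba')
  8 → (11, 'abbbaba')
  9 → (16, 'ba')
  10 → (7, 'baaaabbbaba')
  11 → (1, 'baabbabaaaabbbaba')
  12 → (14, 'baba')
  13 → (5, 'babaaaabbbaba')
  14 → (0, 'bbaabbabaaaabbbaba')
  15 → (13, 'bbaba')
  16 → (4, 'bbabaaaabbbaba')
  17 → (12, 'bbbaba')

SA = [17, 8, 9, 2, 10, 15, 6, 3, 11, 16, 7, 1, 14, 5, 0, 13, 4, 12]
[i] adj suffixes → lcp
  [1] 17/8 → 1 ('a')
  [2] 8/9 → 3 ('aaa')
  [3] 9/2 → 2 ('aa')
  [4] 2/10 → 4 ('aabb')
  [5] 10/15 → 1 ('a')
  [6] 15/6 → 3 ('aba')
  [7] 6/3 → 2 ('ab')
  [8] 3/11 → 3 ('abb')
  [9] 11/16 → 0 ('')
  [10] 16/7 → 2 ('ba')
  [11] 7/1 → 3 ('baa')
  [12] 1/14 → 2 ('ba')
  [13] 14/5 → 4 ('baba')
  [14] 5/0 → 1 ('b')
  [15] 0/13 → 3 ('bba')
  [16] 13/4 → 5 ('bbaba')
  [17] 4/12 → 2 ('bb')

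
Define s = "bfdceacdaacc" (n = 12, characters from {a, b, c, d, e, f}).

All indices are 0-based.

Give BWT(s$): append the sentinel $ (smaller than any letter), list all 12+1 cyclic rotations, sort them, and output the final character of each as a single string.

cdae$caadcfcb

rank  rotation       last
    0  $bfdceacdaacc  c
    1  aacc$bfdceacd  d
    2  acc$bfdceacda  a
    3  acdaacc$bfdce  e
    4  bfdceacdaacc$  $
    5  c$bfdceacdaac  c
    6  cc$bfdceacdaa  a
    7  cdaacc$bfdcea  a
    8  ceacdaacc$bfd  d
    9  daacc$bfdceac  c
   10  dceacdaacc$bf  f
   11  eacdaacc$bfdc  c
   12  fdceacdaacc$b  b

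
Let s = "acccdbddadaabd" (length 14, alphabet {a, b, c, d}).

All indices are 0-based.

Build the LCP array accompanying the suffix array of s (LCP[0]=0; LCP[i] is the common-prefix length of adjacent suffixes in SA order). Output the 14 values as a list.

[0, 1, 1, 1, 0, 2, 0, 2, 1, 0, 1, 2, 1, 1]

sorted suffixes:
  #0 SA[0]=10  'aabd'
  #1 SA[1]=11  'abd'
  #2 SA[2]=0  'acccdbddadaabd'
  #3 SA[3]=8  'adaabd'
  #4 SA[4]=12  'bd'
  #5 SA[5]=5  'bddadaabd'
  #6 SA[6]=1  'cccdbddadaabd'
  #7 SA[7]=2  'ccdbddadaabd'
  #8 SA[8]=3  'cdbddadaabd'
  #9 SA[9]=13  'd'
  #10 SA[10]=9  'daabd'
  #11 SA[11]=7  'dadaabd'
  #12 SA[12]=4  'dbddadaabd'
  #13 SA[13]=6  'ddadaabd'

SA = [10, 11, 0, 8, 12, 5, 1, 2, 3, 13, 9, 7, 4, 6]
[i] adj suffixes → lcp
  [1] 10/11 → 1 ('a')
  [2] 11/0 → 1 ('a')
  [3] 0/8 → 1 ('a')
  [4] 8/12 → 0 ('')
  [5] 12/5 → 2 ('bd')
  [6] 5/1 → 0 ('')
  [7] 1/2 → 2 ('cc')
  [8] 2/3 → 1 ('c')
  [9] 3/13 → 0 ('')
  [10] 13/9 → 1 ('d')
  [11] 9/7 → 2 ('da')
  [12] 7/4 → 1 ('d')
  [13] 4/6 → 1 ('d')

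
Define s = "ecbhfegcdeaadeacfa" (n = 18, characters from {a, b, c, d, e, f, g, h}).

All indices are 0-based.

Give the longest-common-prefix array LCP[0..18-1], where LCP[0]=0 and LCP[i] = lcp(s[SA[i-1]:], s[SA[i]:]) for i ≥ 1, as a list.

[0, 1, 1, 1, 0, 0, 1, 1, 0, 3, 0, 2, 1, 1, 0, 1, 0, 0]

rank→(start, suffix):
  0 → (17, 'a')
  1 → (10, 'aadeacfa')
  2 → (14, 'acfa')
  3 → (11, 'adeacfa')
  4 → (2, 'bhfegcdeaadeacfa')
  5 → (1, 'cbhfegcdeaadeacfa')
  6 → (7, 'cdeaadeacfa')
  7 → (15, 'cfa')
  8 → (8, 'deaadeacfa')
  9 → (12, 'deacfa')
  10 → (9, 'eaadeacfa')
  11 → (13, 'eacfa')
  12 → (0, 'ecbhfegcdeaadeacfa')
  13 → (5, 'egcdeaadeacfa')
  14 → (16, 'fa')
  15 → (4, 'fegcdeaadeacfa')
  16 → (6, 'gcdeaadeacfa')
  17 → (3, 'hfegcdeaadeacfa')

SA = [17, 10, 14, 11, 2, 1, 7, 15, 8, 12, 9, 13, 0, 5, 16, 4, 6, 3]
rank  pair      lcp
   1  s[17:],s[10:]  1  'a'
   2  s[10:],s[14:]  1  'a'
   3  s[14:],s[11:]  1  'a'
   4  s[11:],s[2:]  0  ''
   5  s[2:],s[1:]  0  ''
   6  s[1:],s[7:]  1  'c'
   7  s[7:],s[15:]  1  'c'
   8  s[15:],s[8:]  0  ''
   9  s[8:],s[12:]  3  'dea'
  10  s[12:],s[9:]  0  ''
  11  s[9:],s[13:]  2  'ea'
  12  s[13:],s[0:]  1  'e'
  13  s[0:],s[5:]  1  'e'
  14  s[5:],s[16:]  0  ''
  15  s[16:],s[4:]  1  'f'
  16  s[4:],s[6:]  0  ''
  17  s[6:],s[3:]  0  ''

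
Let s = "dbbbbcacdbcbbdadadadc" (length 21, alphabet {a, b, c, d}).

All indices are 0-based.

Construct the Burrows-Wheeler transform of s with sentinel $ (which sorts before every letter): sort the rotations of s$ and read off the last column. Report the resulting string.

ccddddbbcbdbdbbabaa$ca

rank  rotation                last
    0  $dbbbbcacdbcbbdadadadc  c
    1  acdbcbbdadadadc$dbbbbc  c
    2  adadadc$dbbbbcacdbcbbd  d
    3  adadc$dbbbbcacdbcbbdad  d
    4  adc$dbbbbcacdbcbbdadad  d
    5  bbbbcacdbcbbdadadadc$d  d
    6  bbbcacdbcbbdadadadc$db  b
    7  bbcacdbcbbdadadadc$dbb  b
    8  bbdadadadc$dbbbbcacdbc  c
    9  bcacdbcbbdadadadc$dbbb  b
   10  bcbbdadadadc$dbbbbcacd  d
   11  bdadadadc$dbbbbcacdbcb  b
   12  c$dbbbbcacdbcbbdadadad  d
   13  cacdbcbbdadadadc$dbbbb  b
   14  cbbdadadadc$dbbbbcacdb  b
   15  cdbcbbdadadadc$dbbbbca  a
   16  dadadadc$dbbbbcacdbcbb  b
   17  dadadc$dbbbbcacdbcbbda  a
   18  dadc$dbbbbcacdbcbbdada  a
   19  dbbbbcacdbcbbdadadadc$  $
   20  dbcbbdadadadc$dbbbbcac  c
   21  dc$dbbbbcacdbcbbdadada  a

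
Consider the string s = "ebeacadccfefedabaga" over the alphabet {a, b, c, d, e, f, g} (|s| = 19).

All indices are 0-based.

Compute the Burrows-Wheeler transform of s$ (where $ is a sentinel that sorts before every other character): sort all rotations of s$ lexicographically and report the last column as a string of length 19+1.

agdecbaeadceab$ffeca

rank  rotation              last
    0  $ebeacadccfefedabaga  a
    1  a$ebeacadccfefedabag  g
    2  abaga$ebeacadccfefed  d
    3  acadccfefedabaga$ebe  e
    4  adccfefedabaga$ebeac  c
    5  aga$ebeacadccfefedab  b
    6  baga$ebeacadccfefeda  a
    7  beacadccfefedabaga$e  e
    8  cadccfefedabaga$ebea  a
    9  ccfefedabaga$ebeacad  d
   10  cfefedabaga$ebeacadc  c
   11  dabaga$ebeacadccfefe  e
   12  dccfefedabaga$ebeaca  a
   13  eacadccfefedabaga$eb  b
   14  ebeacadccfefedabaga$  $
   15  edabaga$ebeacadccfef  f
   16  efedabaga$ebeacadccf  f
   17  fedabaga$ebeacadccfe  e
   18  fefedabaga$ebeacadcc  c
   19  ga$ebeacadccfefedaba  a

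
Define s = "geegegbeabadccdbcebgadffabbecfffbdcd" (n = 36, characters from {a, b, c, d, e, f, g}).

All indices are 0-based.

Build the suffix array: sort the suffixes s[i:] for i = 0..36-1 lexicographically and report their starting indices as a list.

sorted suffixes:
  #0 SA[0]=8  'abadccdbcebgadffabbecfffbdcd'
  #1 SA[1]=24  'abbecfffbdcd'
  #2 SA[2]=10  'adccdbcebgadffabbecfffbdcd'
  #3 SA[3]=20  'adffabbecfffbdcd'
  #4 SA[4]=9  'badccdbcebgadffabbecfffbdcd'
  #5 SA[5]=25  'bbecfffbdcd'
  #6 SA[6]=15  'bcebgadffabbecfffbdcd'
  #7 SA[7]=32  'bdcd'
  #8 SA[8]=6  'beabadccdbcebgadffabbecfffbdcd'
  #9 SA[9]=26  'becfffbdcd'
  #10 SA[10]=18  'bgadffabbecfffbdcd'
  #11 SA[11]=12  'ccdbcebgadffabbecfffbdcd'
  #12 SA[12]=34  'cd'
  #13 SA[13]=13  'cdbcebgadffabbecfffbdcd'
  #14 SA[14]=16  'cebgadffabbecfffbdcd'
  #15 SA[15]=28  'cfffbdcd'
  #16 SA[16]=35  'd'
  #17 SA[17]=14  'dbcebgadffabbecfffbdcd'
  #18 SA[18]=11  'dccdbcebgadffabbecfffbdcd'
  #19 SA[19]=33  'dcd'
  #20 SA[20]=21  'dffabbecfffbdcd'
  #21 SA[21]=7  'eabadccdbcebgadffabbecfffbdcd'
  #22 SA[22]=17  'ebgadffabbecfffbdcd'
  #23 SA[23]=27  'ecfffbdcd'
  #24 SA[24]=1  'eegegbeabadccdbcebgadffabbecfffbdcd'
  #25 SA[25]=4  'egbeabadccdbcebgadffabbecfffbdcd'
  #26 SA[26]=2  'egegbeabadccdbcebgadffabbecfffbdcd'
  #27 SA[27]=23  'fabbecfffbdcd'
  #28 SA[28]=31  'fbdcd'
  #29 SA[29]=22  'ffabbecfffbdcd'
  #30 SA[30]=30  'ffbdcd'
  #31 SA[31]=29  'fffbdcd'
  #32 SA[32]=19  'gadffabbecfffbdcd'
  #33 SA[33]=5  'gbeabadccdbcebgadffabbecfffbdcd'
  #34 SA[34]=0  'geegegbeabadccdbcebgadffabbecfffbdcd'
  #35 SA[35]=3  'gegbeabadccdbcebgadffabbecfffbdcd'

[8, 24, 10, 20, 9, 25, 15, 32, 6, 26, 18, 12, 34, 13, 16, 28, 35, 14, 11, 33, 21, 7, 17, 27, 1, 4, 2, 23, 31, 22, 30, 29, 19, 5, 0, 3]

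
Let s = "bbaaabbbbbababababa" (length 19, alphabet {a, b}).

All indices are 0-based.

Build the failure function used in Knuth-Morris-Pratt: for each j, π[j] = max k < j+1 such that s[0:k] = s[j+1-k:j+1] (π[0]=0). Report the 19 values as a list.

π[0] = 0
j=1 s[j]='b': π[1]=1 (border 'b')
j=2 s[j]='a': k: 1→0; π[2]=0 (border '')
j=3 s[j]='a': π[3]=0 (border '')
j=4 s[j]='a': π[4]=0 (border '')
j=5 s[j]='b': π[5]=1 (border 'b')
j=6 s[j]='b': π[6]=2 (border 'bb')
j=7 s[j]='b': k: 2→1; π[7]=2 (border 'bb')
j=8 s[j]='b': k: 2→1; π[8]=2 (border 'bb')
j=9 s[j]='b': k: 2→1; π[9]=2 (border 'bb')
j=10 s[j]='a': π[10]=3 (border 'bba')
j=11 s[j]='b': k: 3→0; π[11]=1 (border 'b')
j=12 s[j]='a': k: 1→0; π[12]=0 (border '')
j=13 s[j]='b': π[13]=1 (border 'b')
j=14 s[j]='a': k: 1→0; π[14]=0 (border '')
j=15 s[j]='b': π[15]=1 (border 'b')
j=16 s[j]='a': k: 1→0; π[16]=0 (border '')
j=17 s[j]='b': π[17]=1 (border 'b')
j=18 s[j]='a': k: 1→0; π[18]=0 (border '')

[0, 1, 0, 0, 0, 1, 2, 2, 2, 2, 3, 1, 0, 1, 0, 1, 0, 1, 0]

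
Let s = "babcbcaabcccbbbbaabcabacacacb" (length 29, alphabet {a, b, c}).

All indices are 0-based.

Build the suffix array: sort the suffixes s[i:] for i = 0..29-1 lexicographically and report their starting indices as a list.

[16, 6, 20, 17, 1, 7, 22, 24, 26, 28, 15, 0, 21, 14, 13, 12, 4, 18, 2, 8, 5, 19, 23, 25, 27, 11, 3, 10, 9]

sorted suffixes:
  #0 SA[0]=16  'aabcabacacacb'
  #1 SA[1]=6  'aabcccbbbbaabcabacacacb'
  #2 SA[2]=20  'abacacacb'
  #3 SA[3]=17  'abcabacacacb'
  #4 SA[4]=1  'abcbcaabcccbbbbaabcabacacacb'
  #5 SA[5]=7  'abcccbbbbaabcabacacacb'
  #6 SA[6]=22  'acacacb'
  #7 SA[7]=24  'acacb'
  #8 SA[8]=26  'acb'
  #9 SA[9]=28  'b'
  #10 SA[10]=15  'baabcabacacacb'
  #11 SA[11]=0  'babcbcaabcccbbbbaabcabacacacb'
  #12 SA[12]=21  'bacacacb'
  #13 SA[13]=14  'bbaabcabacacacb'
  #14 SA[14]=13  'bbbaabcabacacacb'
  #15 SA[15]=12  'bbbbaabcabacacacb'
  #16 SA[16]=4  'bcaabcccbbbbaabcabacacacb'
  #17 SA[17]=18  'bcabacacacb'
  #18 SA[18]=2  'bcbcaabcccbbbbaabcabacacacb'
  #19 SA[19]=8  'bcccbbbbaabcabacacacb'
  #20 SA[20]=5  'caabcccbbbbaabcabacacacb'
  #21 SA[21]=19  'cabacacacb'
  #22 SA[22]=23  'cacacb'
  #23 SA[23]=25  'cacb'
  #24 SA[24]=27  'cb'
  #25 SA[25]=11  'cbbbbaabcabacacacb'
  #26 SA[26]=3  'cbcaabcccbbbbaabcabacacacb'
  #27 SA[27]=10  'ccbbbbaabcabacacacb'
  #28 SA[28]=9  'cccbbbbaabcabacacacb'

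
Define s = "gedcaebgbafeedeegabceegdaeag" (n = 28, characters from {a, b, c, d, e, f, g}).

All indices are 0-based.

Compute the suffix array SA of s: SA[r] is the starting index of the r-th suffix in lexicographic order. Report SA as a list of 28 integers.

rank→(start, suffix):
  0 → (17, 'abceegdaeag')
  1 → (24, 'aeag')
  2 → (4, 'aebgbafeedeegabceegdaeag')
  3 → (9, 'afeedeegabceegdaeag')
  4 → (26, 'ag')
  5 → (8, 'bafeedeegabceegdaeag')
  6 → (18, 'bceegdaeag')
  7 → (6, 'bgbafeedeegabceegdaeag')
  8 → (3, 'caebgbafeedeegabceegdaeag')
  9 → (19, 'ceegdaeag')
  10 → (23, 'daeag')
  11 → (2, 'dcaebgbafeedeegabceegdaeag')
  12 → (13, 'deegabceegdaeag')
  13 → (25, 'eag')
  14 → (5, 'ebgbafeedeegabceegdaeag')
  15 → (1, 'edcaebgbafeedeegabceegdaeag')
  16 → (12, 'edeegabceegdaeag')
  17 → (11, 'eedeegabceegdaeag')
  18 → (14, 'eegabceegdaeag')
  19 → (20, 'eegdaeag')
  20 → (15, 'egabceegdaeag')
  21 → (21, 'egdaeag')
  22 → (10, 'feedeegabceegdaeag')
  23 → (27, 'g')
  24 → (16, 'gabceegdaeag')
  25 → (7, 'gbafeedeegabceegdaeag')
  26 → (22, 'gdaeag')
  27 → (0, 'gedcaebgbafeedeegabceegdaeag')

[17, 24, 4, 9, 26, 8, 18, 6, 3, 19, 23, 2, 13, 25, 5, 1, 12, 11, 14, 20, 15, 21, 10, 27, 16, 7, 22, 0]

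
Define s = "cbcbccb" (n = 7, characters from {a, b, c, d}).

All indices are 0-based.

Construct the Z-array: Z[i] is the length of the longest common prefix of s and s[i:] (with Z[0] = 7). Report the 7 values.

[7, 0, 3, 0, 1, 2, 0]

Z[0]=7
i=1: outside box; Z[1]=0
i=2: outside box; Z[2]=3 grow→box=[2,5)
i=3: min(r-i=2, Z[1]=0)=0; Z[3]=0
i=4: min(r-i=1, Z[2]=3)=1; Z[4]=1
i=5: outside box; Z[5]=2 grow→box=[5,7)
i=6: min(r-i=1, Z[1]=0)=0; Z[6]=0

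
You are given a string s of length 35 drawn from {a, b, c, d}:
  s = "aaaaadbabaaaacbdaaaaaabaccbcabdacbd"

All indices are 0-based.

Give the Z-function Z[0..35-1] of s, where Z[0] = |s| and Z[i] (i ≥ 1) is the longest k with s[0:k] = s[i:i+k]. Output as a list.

[35, 4, 3, 2, 1, 0, 0, 1, 0, 4, 3, 2, 1, 0, 0, 0, 5, 5, 4, 3, 2, 1, 0, 1, 0, 0, 0, 0, 1, 0, 0, 1, 0, 0, 0]

Z[0]=35
i=1: outside box; Z[1]=4 scan→box=[1,5)
i=2: min(r-i=3, Z[1]=4)=3; Z[2]=3
i=3: min(r-i=2, Z[2]=3)=2; Z[3]=2
i=4: min(r-i=1, Z[3]=2)=1; Z[4]=1
i=5: outside box; Z[5]=0
i=6: outside box; Z[6]=0
i=7: outside box; Z[7]=1 scan→box=[7,8)
i=8: outside box; Z[8]=0
i=9: outside box; Z[9]=4 scan→box=[9,13)
i=10: min(r-i=3, Z[1]=4)=3; Z[10]=3
i=11: min(r-i=2, Z[2]=3)=2; Z[11]=2
i=12: min(r-i=1, Z[3]=2)=1; Z[12]=1
i=13: outside box; Z[13]=0
i=14: outside box; Z[14]=0
i=15: outside box; Z[15]=0
i=16: outside box; Z[16]=5 scan→box=[16,21)
i=17: min(r-i=4, Z[1]=4)=4; Z[17]=5 scan→box=[17,22)
i=18: min(r-i=4, Z[1]=4)=4; Z[18]=4
i=19: min(r-i=3, Z[2]=3)=3; Z[19]=3
i=20: min(r-i=2, Z[3]=2)=2; Z[20]=2
i=21: min(r-i=1, Z[4]=1)=1; Z[21]=1
i=22: outside box; Z[22]=0
i=23: outside box; Z[23]=1 scan→box=[23,24)
i=24: outside box; Z[24]=0
i=25: outside box; Z[25]=0
i=26: outside box; Z[26]=0
i=27: outside box; Z[27]=0
i=28: outside box; Z[28]=1 scan→box=[28,29)
i=29: outside box; Z[29]=0
i=30: outside box; Z[30]=0
i=31: outside box; Z[31]=1 scan→box=[31,32)
i=32: outside box; Z[32]=0
i=33: outside box; Z[33]=0
i=34: outside box; Z[34]=0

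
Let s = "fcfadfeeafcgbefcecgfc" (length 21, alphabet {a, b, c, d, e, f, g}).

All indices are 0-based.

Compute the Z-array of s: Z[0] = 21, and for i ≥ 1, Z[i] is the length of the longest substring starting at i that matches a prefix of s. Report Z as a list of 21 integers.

Z[0]=21
i=1: fresh scan; Z[1]=0
i=2: fresh scan; Z[2]=1 grow→box=[2,3)
i=3: fresh scan; Z[3]=0
i=4: fresh scan; Z[4]=0
i=5: fresh scan; Z[5]=1 grow→box=[5,6)
i=6: fresh scan; Z[6]=0
i=7: fresh scan; Z[7]=0
i=8: fresh scan; Z[8]=0
i=9: fresh scan; Z[9]=2 grow→box=[9,11)
i=10: min(r-i=1, Z[1]=0)=0; Z[10]=0
i=11: fresh scan; Z[11]=0
i=12: fresh scan; Z[12]=0
i=13: fresh scan; Z[13]=0
i=14: fresh scan; Z[14]=2 grow→box=[14,16)
i=15: min(r-i=1, Z[1]=0)=0; Z[15]=0
i=16: fresh scan; Z[16]=0
i=17: fresh scan; Z[17]=0
i=18: fresh scan; Z[18]=0
i=19: fresh scan; Z[19]=2 grow→box=[19,21)
i=20: min(r-i=1, Z[1]=0)=0; Z[20]=0

[21, 0, 1, 0, 0, 1, 0, 0, 0, 2, 0, 0, 0, 0, 2, 0, 0, 0, 0, 2, 0]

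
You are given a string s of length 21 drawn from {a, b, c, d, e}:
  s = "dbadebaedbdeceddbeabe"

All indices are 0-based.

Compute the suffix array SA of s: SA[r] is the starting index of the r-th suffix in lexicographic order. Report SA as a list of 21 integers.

rank→(start, suffix):
  0 → (18, 'abe')
  1 → (2, 'adebaedbdeceddbeabe')
  2 → (6, 'aedbdeceddbeabe')
  3 → (1, 'badebaedbdeceddbeabe')
  4 → (5, 'baedbdeceddbeabe')
  5 → (9, 'bdeceddbeabe')
  6 → (19, 'be')
  7 → (16, 'beabe')
  8 → (12, 'ceddbeabe')
  9 → (0, 'dbadebaedbdeceddbeabe')
  10 → (8, 'dbdeceddbeabe')
  11 → (15, 'dbeabe')
  12 → (14, 'ddbeabe')
  13 → (3, 'debaedbdeceddbeabe')
  14 → (10, 'deceddbeabe')
  15 → (20, 'e')
  16 → (17, 'eabe')
  17 → (4, 'ebaedbdeceddbeabe')
  18 → (11, 'eceddbeabe')
  19 → (7, 'edbdeceddbeabe')
  20 → (13, 'eddbeabe')

[18, 2, 6, 1, 5, 9, 19, 16, 12, 0, 8, 15, 14, 3, 10, 20, 17, 4, 11, 7, 13]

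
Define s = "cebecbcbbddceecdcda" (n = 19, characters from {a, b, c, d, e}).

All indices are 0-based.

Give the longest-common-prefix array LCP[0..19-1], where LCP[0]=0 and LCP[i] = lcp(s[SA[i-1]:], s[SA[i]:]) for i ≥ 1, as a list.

sorted suffixes:
  #0 SA[0]=18  'a'
  #1 SA[1]=7  'bbddceecdcda'
  #2 SA[2]=5  'bcbbddceecdcda'
  #3 SA[3]=8  'bddceecdcda'
  #4 SA[4]=2  'becbcbbddceecdcda'
  #5 SA[5]=6  'cbbddceecdcda'
  #6 SA[6]=4  'cbcbbddceecdcda'
  #7 SA[7]=16  'cda'
  #8 SA[8]=14  'cdcda'
  #9 SA[9]=0  'cebecbcbbddceecdcda'
  #10 SA[10]=11  'ceecdcda'
  #11 SA[11]=17  'da'
  #12 SA[12]=15  'dcda'
  #13 SA[13]=10  'dceecdcda'
  #14 SA[14]=9  'ddceecdcda'
  #15 SA[15]=1  'ebecbcbbddceecdcda'
  #16 SA[16]=3  'ecbcbbddceecdcda'
  #17 SA[17]=13  'ecdcda'
  #18 SA[18]=12  'eecdcda'

SA = [18, 7, 5, 8, 2, 6, 4, 16, 14, 0, 11, 17, 15, 10, 9, 1, 3, 13, 12]
i: (SA[i-1],SA[i]) lcp shared
  1: (18,7) 0 ''
  2: (7,5) 1 'b'
  3: (5,8) 1 'b'
  4: (8,2) 1 'b'
  5: (2,6) 0 ''
  6: (6,4) 2 'cb'
  7: (4,16) 1 'c'
  8: (16,14) 2 'cd'
  9: (14,0) 1 'c'
  10: (0,11) 2 'ce'
  11: (11,17) 0 ''
  12: (17,15) 1 'd'
  13: (15,10) 2 'dc'
  14: (10,9) 1 'd'
  15: (9,1) 0 ''
  16: (1,3) 1 'e'
  17: (3,13) 2 'ec'
  18: (13,12) 1 'e'

[0, 0, 1, 1, 1, 0, 2, 1, 2, 1, 2, 0, 1, 2, 1, 0, 1, 2, 1]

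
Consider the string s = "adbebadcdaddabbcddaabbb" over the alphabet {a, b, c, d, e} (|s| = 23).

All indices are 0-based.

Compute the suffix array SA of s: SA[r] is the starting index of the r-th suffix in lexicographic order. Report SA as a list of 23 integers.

sorted suffixes:
  #0 SA[0]=18  'aabbb'
  #1 SA[1]=19  'abbb'
  #2 SA[2]=12  'abbcddaabbb'
  #3 SA[3]=0  'adbebadcdaddabbcddaabbb'
  #4 SA[4]=5  'adcdaddabbcddaabbb'
  #5 SA[5]=9  'addabbcddaabbb'
  #6 SA[6]=22  'b'
  #7 SA[7]=4  'badcdaddabbcddaabbb'
  #8 SA[8]=21  'bb'
  #9 SA[9]=20  'bbb'
  #10 SA[10]=13  'bbcddaabbb'
  #11 SA[11]=14  'bcddaabbb'
  #12 SA[12]=2  'bebadcdaddabbcddaabbb'
  #13 SA[13]=7  'cdaddabbcddaabbb'
  #14 SA[14]=15  'cddaabbb'
  #15 SA[15]=17  'daabbb'
  #16 SA[16]=11  'dabbcddaabbb'
  #17 SA[17]=8  'daddabbcddaabbb'
  #18 SA[18]=1  'dbebadcdaddabbcddaabbb'
  #19 SA[19]=6  'dcdaddabbcddaabbb'
  #20 SA[20]=16  'ddaabbb'
  #21 SA[21]=10  'ddabbcddaabbb'
  #22 SA[22]=3  'ebadcdaddabbcddaabbb'

[18, 19, 12, 0, 5, 9, 22, 4, 21, 20, 13, 14, 2, 7, 15, 17, 11, 8, 1, 6, 16, 10, 3]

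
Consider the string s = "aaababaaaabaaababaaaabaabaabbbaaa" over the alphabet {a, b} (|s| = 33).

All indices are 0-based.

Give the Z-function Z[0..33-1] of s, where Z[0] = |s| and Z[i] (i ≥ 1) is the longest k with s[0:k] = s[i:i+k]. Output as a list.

Z[0]=33
i=1: i≥r, start 0; Z[1]=2 scan→box=[1,3)
i=2: min(r-i=1, Z[1]=2)=1; Z[2]=1
i=3: i≥r, start 0; Z[3]=0
i=4: i≥r, start 0; Z[4]=1 scan→box=[4,5)
i=5: i≥r, start 0; Z[5]=0
i=6: i≥r, start 0; Z[6]=3 scan→box=[6,9)
i=7: min(r-i=2, Z[1]=2)=2; Z[7]=5 scan→box=[7,12)
i=8: min(r-i=4, Z[1]=2)=2; Z[8]=2
i=9: min(r-i=3, Z[2]=1)=1; Z[9]=1
i=10: min(r-i=2, Z[3]=0)=0; Z[10]=0
i=11: min(r-i=1, Z[4]=1)=1; Z[11]=13 scan→box=[11,24)
i=12: min(r-i=12, Z[1]=2)=2; Z[12]=2
i=13: min(r-i=11, Z[2]=1)=1; Z[13]=1
i=14: min(r-i=10, Z[3]=0)=0; Z[14]=0
i=15: min(r-i=9, Z[4]=1)=1; Z[15]=1
i=16: min(r-i=8, Z[5]=0)=0; Z[16]=0
i=17: min(r-i=7, Z[6]=3)=3; Z[17]=3
i=18: min(r-i=6, Z[7]=5)=5; Z[18]=5
i=19: min(r-i=5, Z[8]=2)=2; Z[19]=2
i=20: min(r-i=4, Z[9]=1)=1; Z[20]=1
i=21: min(r-i=3, Z[10]=0)=0; Z[21]=0
i=22: min(r-i=2, Z[11]=13)=2; Z[22]=2
i=23: min(r-i=1, Z[12]=2)=1; Z[23]=1
i=24: i≥r, start 0; Z[24]=0
i=25: i≥r, start 0; Z[25]=2 scan→box=[25,27)
i=26: min(r-i=1, Z[1]=2)=1; Z[26]=1
i=27: i≥r, start 0; Z[27]=0
i=28: i≥r, start 0; Z[28]=0
i=29: i≥r, start 0; Z[29]=0
i=30: i≥r, start 0; Z[30]=3 scan→box=[30,33)
i=31: min(r-i=2, Z[1]=2)=2; Z[31]=2
i=32: min(r-i=1, Z[2]=1)=1; Z[32]=1

[33, 2, 1, 0, 1, 0, 3, 5, 2, 1, 0, 13, 2, 1, 0, 1, 0, 3, 5, 2, 1, 0, 2, 1, 0, 2, 1, 0, 0, 0, 3, 2, 1]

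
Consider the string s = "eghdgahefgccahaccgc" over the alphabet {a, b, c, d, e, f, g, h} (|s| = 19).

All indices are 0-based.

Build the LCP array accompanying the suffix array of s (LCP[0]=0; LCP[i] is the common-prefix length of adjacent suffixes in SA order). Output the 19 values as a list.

[0, 1, 2, 0, 1, 1, 2, 1, 0, 0, 1, 0, 0, 1, 2, 1, 0, 1, 1]

rank | idx | suffix
   0 |  14 | accgc
   1 |  12 | ahaccgc
   2 |   5 | ahefgccahaccgc
   3 |  18 | c
   4 |  11 | cahaccgc
   5 |  10 | ccahaccgc
   6 |  15 | ccgc
   7 |  16 | cgc
   8 |   3 | dgahefgccahaccgc
   9 |   7 | efgccahaccgc
  10 |   0 | eghdgahefgccahaccgc
  11 |   8 | fgccahaccgc
  12 |   4 | gahefgccahaccgc
  13 |  17 | gc
  14 |   9 | gccahaccgc
  15 |   1 | ghdgahefgccahaccgc
  16 |  13 | haccgc
  17 |   2 | hdgahefgccahaccgc
  18 |   6 | hefgccahaccgc

SA = [14, 12, 5, 18, 11, 10, 15, 16, 3, 7, 0, 8, 4, 17, 9, 1, 13, 2, 6]
rank  pair      lcp
   1  s[14:],s[12:]  1  'a'
   2  s[12:],s[5:]  2  'ah'
   3  s[5:],s[18:]  0  ''
   4  s[18:],s[11:]  1  'c'
   5  s[11:],s[10:]  1  'c'
   6  s[10:],s[15:]  2  'cc'
   7  s[15:],s[16:]  1  'c'
   8  s[16:],s[3:]  0  ''
   9  s[3:],s[7:]  0  ''
  10  s[7:],s[0:]  1  'e'
  11  s[0:],s[8:]  0  ''
  12  s[8:],s[4:]  0  ''
  13  s[4:],s[17:]  1  'g'
  14  s[17:],s[9:]  2  'gc'
  15  s[9:],s[1:]  1  'g'
  16  s[1:],s[13:]  0  ''
  17  s[13:],s[2:]  1  'h'
  18  s[2:],s[6:]  1  'h'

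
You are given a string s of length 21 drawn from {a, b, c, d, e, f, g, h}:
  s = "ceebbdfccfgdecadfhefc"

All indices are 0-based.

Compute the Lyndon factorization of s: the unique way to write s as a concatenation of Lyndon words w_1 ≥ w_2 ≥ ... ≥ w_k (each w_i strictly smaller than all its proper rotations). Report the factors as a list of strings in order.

["cee", "bbdfccfgdec", "adfhefc"]

emit factor 1: 'cee' (i=0, period=3)
emit factor 2: 'bbdfccfgdec' (i=3, period=11)
emit factor 3: 'adfhefc' (i=14, period=7)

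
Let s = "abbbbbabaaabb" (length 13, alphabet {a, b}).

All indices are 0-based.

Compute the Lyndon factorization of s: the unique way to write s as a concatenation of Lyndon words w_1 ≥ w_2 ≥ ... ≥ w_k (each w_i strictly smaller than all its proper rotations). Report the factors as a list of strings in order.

["abbbbb", "ab", "aaabb"]

emit factor 1: 'abbbbb' (i=0, period=6)
emit factor 2: 'ab' (i=6, period=2)
emit factor 3: 'aaabb' (i=8, period=5)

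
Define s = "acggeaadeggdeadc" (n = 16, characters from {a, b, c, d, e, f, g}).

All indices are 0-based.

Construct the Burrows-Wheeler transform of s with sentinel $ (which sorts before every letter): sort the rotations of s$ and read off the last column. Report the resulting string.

rank  rotation           last
    0  $acggeaadeggdeadc  c
    1  aadeggdeadc$acgge  e
    2  acggeaadeggdeadc$  $
    3  adc$acggeaadeggde  e
    4  adeggdeadc$acggea  a
    5  c$acggeaadeggdead  d
    6  cggeaadeggdeadc$a  a
    7  dc$acggeaadeggdea  a
    8  deadc$acggeaadegg  g
    9  deggdeadc$acggeaa  a
   10  eaadeggdeadc$acgg  g
   11  eadc$acggeaadeggd  d
   12  eggdeadc$acggeaad  d
   13  gdeadc$acggeaadeg  g
   14  geaadeggdeadc$acg  g
   15  ggdeadc$acggeaade  e
   16  ggeaadeggdeadc$ac  c

ce$eadaagagddggec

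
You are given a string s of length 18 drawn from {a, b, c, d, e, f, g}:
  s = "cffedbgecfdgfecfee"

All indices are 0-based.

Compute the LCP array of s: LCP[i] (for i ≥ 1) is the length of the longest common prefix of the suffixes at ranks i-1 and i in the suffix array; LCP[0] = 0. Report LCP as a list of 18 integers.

sorted suffixes:
  #0 SA[0]=5  'bgecfdgfecfee'
  #1 SA[1]=8  'cfdgfecfee'
  #2 SA[2]=14  'cfee'
  #3 SA[3]=0  'cffedbgecfdgfecfee'
  #4 SA[4]=4  'dbgecfdgfecfee'
  #5 SA[5]=10  'dgfecfee'
  #6 SA[6]=17  'e'
  #7 SA[7]=7  'ecfdgfecfee'
  #8 SA[8]=13  'ecfee'
  #9 SA[9]=3  'edbgecfdgfecfee'
  #10 SA[10]=16  'ee'
  #11 SA[11]=9  'fdgfecfee'
  #12 SA[12]=12  'fecfee'
  #13 SA[13]=2  'fedbgecfdgfecfee'
  #14 SA[14]=15  'fee'
  #15 SA[15]=1  'ffedbgecfdgfecfee'
  #16 SA[16]=6  'gecfdgfecfee'
  #17 SA[17]=11  'gfecfee'

SA = [5, 8, 14, 0, 4, 10, 17, 7, 13, 3, 16, 9, 12, 2, 15, 1, 6, 11]
rank  pair      lcp
   1  s[5:],s[8:]  0  ''
   2  s[8:],s[14:]  2  'cf'
   3  s[14:],s[0:]  2  'cf'
   4  s[0:],s[4:]  0  ''
   5  s[4:],s[10:]  1  'd'
   6  s[10:],s[17:]  0  ''
   7  s[17:],s[7:]  1  'e'
   8  s[7:],s[13:]  3  'ecf'
   9  s[13:],s[3:]  1  'e'
  10  s[3:],s[16:]  1  'e'
  11  s[16:],s[9:]  0  ''
  12  s[9:],s[12:]  1  'f'
  13  s[12:],s[2:]  2  'fe'
  14  s[2:],s[15:]  2  'fe'
  15  s[15:],s[1:]  1  'f'
  16  s[1:],s[6:]  0  ''
  17  s[6:],s[11:]  1  'g'

[0, 0, 2, 2, 0, 1, 0, 1, 3, 1, 1, 0, 1, 2, 2, 1, 0, 1]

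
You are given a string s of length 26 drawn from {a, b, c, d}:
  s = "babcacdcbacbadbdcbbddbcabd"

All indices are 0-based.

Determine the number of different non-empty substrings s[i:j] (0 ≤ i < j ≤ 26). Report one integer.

314

rank→(start, suffix):
  0 → (1, 'abcacdcbacbadbdcbbddbcabd')
  1 → (23, 'abd')
  2 → (9, 'acbadbdcbbddbcabd')
  3 → (4, 'acdcbacbadbdcbbddbcabd')
  4 → (12, 'adbdcbbddbcabd')
  5 → (0, 'babcacdcbacbadbdcbbddbcabd')
  6 → (8, 'bacbadbdcbbddbcabd')
  7 → (11, 'badbdcbbddbcabd')
  8 → (17, 'bbddbcabd')
  9 → (21, 'bcabd')
  10 → (2, 'bcacdcbacbadbdcbbddbcabd')
  11 → (24, 'bd')
  12 → (14, 'bdcbbddbcabd')
  13 → (18, 'bddbcabd')
  14 → (22, 'cabd')
  15 → (3, 'cacdcbacbadbdcbbddbcabd')
  16 → (7, 'cbacbadbdcbbddbcabd')
  17 → (10, 'cbadbdcbbddbcabd')
  18 → (16, 'cbbddbcabd')
  19 → (5, 'cdcbacbadbdcbbddbcabd')
  20 → (25, 'd')
  21 → (20, 'dbcabd')
  22 → (13, 'dbdcbbddbcabd')
  23 → (6, 'dcbacbadbdcbbddbcabd')
  24 → (15, 'dcbbddbcabd')
  25 → (19, 'ddbcabd')

SA = [1, 23, 9, 4, 12, 0, 8, 11, 17, 21, 2, 24, 14, 18, 22, 3, 7, 10, 16, 5, 25, 20, 13, 6, 15, 19]
rank  pair      lcp
   1  s[1:],s[23:]  2  'ab'
   2  s[23:],s[9:]  1  'a'
   3  s[9:],s[4:]  2  'ac'
   4  s[4:],s[12:]  1  'a'
   5  s[12:],s[0:]  0  ''
   6  s[0:],s[8:]  2  'ba'
   7  s[8:],s[11:]  2  'ba'
   8  s[11:],s[17:]  1  'b'
   9  s[17:],s[21:]  1  'b'
  10  s[21:],s[2:]  3  'bca'
  11  s[2:],s[24:]  1  'b'
  12  s[24:],s[14:]  2  'bd'
  13  s[14:],s[18:]  2  'bd'
  14  s[18:],s[22:]  0  ''
  15  s[22:],s[3:]  2  'ca'
  16  s[3:],s[7:]  1  'c'
  17  s[7:],s[10:]  3  'cba'
  18  s[10:],s[16:]  2  'cb'
  19  s[16:],s[5:]  1  'c'
  20  s[5:],s[25:]  0  ''
  21  s[25:],s[20:]  1  'd'
  22  s[20:],s[13:]  2  'db'
  23  s[13:],s[6:]  1  'd'
  24  s[6:],s[15:]  3  'dcb'
  25  s[15:],s[19:]  1  'd'

n(n+1)/2 = 26·27/2 = 351
Σ LCP = 0 + 2 + 1 + 2 + 1 + 0 + 2 + 2 + 1 + 1 + 3 + 1 + 2 + 2 + 0 + 2 + 1 + 3 + 2 + 1 + 0 + 1 + 2 + 1 + 3 + 1 = 37
distinct = 351 − 37 = 314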